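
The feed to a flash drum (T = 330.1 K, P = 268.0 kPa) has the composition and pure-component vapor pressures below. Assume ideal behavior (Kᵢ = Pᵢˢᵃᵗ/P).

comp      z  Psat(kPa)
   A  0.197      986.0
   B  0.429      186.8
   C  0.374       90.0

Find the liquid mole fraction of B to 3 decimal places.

Raoult's law: Kᵢ = Pᵢˢᵃᵗ/P = Pᵢˢᵃᵗ/268.0.
  K_A = 986.0/268.0 = 3.67910, K_B = 186.8/268.0 = 0.69701, K_C = 90.0/268.0 = 0.33582
Material balance + equilibrium reduce to Σ zᵢ(Kᵢ−1)/(1+ψ(Kᵢ−1)) = 0.
Check two-phase: ΣzᵢKᵢ = 1.149 > 1 and Σzᵢ/Kᵢ = 1.783 > 1, so g(0) = 0.149 > 0 and g(1) = -0.783 < 0.
Newton–Raphson from ψ = 0.42:
  ψ = 0.420: g = -0.2451, g' = -0.682 → ψ = 0.061
  ψ = 0.061: g = 0.0627, g' = -1.266 → ψ = 0.110
  ψ = 0.110: g = 0.0050, g' = -1.077 → ψ = 0.115
Converged at ψ = 0.115.
Compositions from xᵢ = zᵢ/(1+ψ(Kᵢ−1)), yᵢ = Kᵢxᵢ:
  A: x = 0.151, y = 0.554
  B: x = 0.444, y = 0.310
  C: x = 0.405, y = 0.136

x_B = 0.444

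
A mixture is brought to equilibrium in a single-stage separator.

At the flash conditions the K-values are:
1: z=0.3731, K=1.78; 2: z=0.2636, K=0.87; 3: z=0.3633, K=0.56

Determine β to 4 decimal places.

β = 0.3655

Material balance + equilibrium reduce to Σ zᵢ(Kᵢ−1)/(1+β(Kᵢ−1)) = 0.
Check two-phase: ΣzᵢKᵢ = 1.0969 > 1 and Σzᵢ/Kᵢ = 1.1613 > 1, so g(0) = 0.0969 > 0 and g(1) = -0.1613 < 0.
Iterate (Newton) starting at β = 0.5:
  β = 0.5000: g = -0.03222, g' = -0.2382 → β = 0.3647
  β = 0.3647: g = 0.00018, g' = -0.2423 → β = 0.3655
Converged at β = 0.3655.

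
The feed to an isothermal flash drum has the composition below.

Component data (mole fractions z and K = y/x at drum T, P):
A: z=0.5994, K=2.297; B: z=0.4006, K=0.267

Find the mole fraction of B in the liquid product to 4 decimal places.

Let ψ = V/F and solve Σ zᵢ(Kᵢ−1)/(1+ψ(Kᵢ−1)) = 0.
g(0) = ΣzᵢKᵢ − 1 = 0.4838 and g(1) = 1 − Σzᵢ/Kᵢ = -0.7613, so a root lies in (0, 1).
Binary case is linear: z₁(K₁−1)(1+ψ(K₂−1)) + z₂(K₂−1)(1+ψ(K₁−1)) = 0
⇒ ψ = [z₁(K₁−1)+z₂(K₂−1)] / [−(K₁−1)(K₂−1)] = 0.48378/0.95070 = 0.5089
Compositions from xᵢ = zᵢ/(1+ψ(Kᵢ−1)), yᵢ = Kᵢxᵢ:
  A: x = 0.3611, y = 0.8294
  B: x = 0.6389, y = 0.1706

x_B = 0.6389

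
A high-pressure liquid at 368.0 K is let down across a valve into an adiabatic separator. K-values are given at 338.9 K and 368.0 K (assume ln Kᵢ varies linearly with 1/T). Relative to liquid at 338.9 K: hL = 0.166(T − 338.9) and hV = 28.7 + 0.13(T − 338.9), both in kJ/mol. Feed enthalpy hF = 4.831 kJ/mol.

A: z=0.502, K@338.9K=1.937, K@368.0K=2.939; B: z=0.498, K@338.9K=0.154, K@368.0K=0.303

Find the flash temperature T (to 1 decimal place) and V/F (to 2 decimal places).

Adiabatic flash: solve Rachford–Rice at each trial T, then check hF = ψ·hV(T) + (1−ψ)·hL(T).
  T = 338.9 K: K = (1.937, 0.154), RR gives ψ = 0.062, H_out = 1.776 kJ/mol
  T = 368.0 K: K = (2.939, 0.303), RR gives ψ = 0.463, H_out = 17.645 kJ/mol
  T = 353.4 K: K = (2.405, 0.219), RR gives ψ = 0.288, H_out = 10.525 kJ/mol
  T = 346.1 K: K = (2.162, 0.184), RR gives ψ = 0.186, H_out = 6.498 kJ/mol
  T = 342.5 K: K = (2.047, 0.168), RR gives ψ = 0.128, H_out = 4.262 kJ/mol
  T = 344.3 K: K = (2.104, 0.176), RR gives ψ = 0.158, H_out = 5.407 kJ/mol
Linear interpolation between T = 342.5 (H_out = 4.262) and T = 344.3 (H_out = 5.407) on hF = 4.831 gives T ≈ 343.4 K, at which ψ = 0.14.

T = 343.4 K, V/F = 0.14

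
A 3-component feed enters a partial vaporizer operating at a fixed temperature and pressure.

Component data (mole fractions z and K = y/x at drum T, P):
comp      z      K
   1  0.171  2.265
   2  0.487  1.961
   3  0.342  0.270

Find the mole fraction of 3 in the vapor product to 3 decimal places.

Let β = V/F and solve Σ zᵢ(Kᵢ−1)/(1+β(Kᵢ−1)) = 0.
Feasibility: ΣzᵢKᵢ = 1.435, Σzᵢ/Kᵢ = 1.591 — both > 1, two phases present.
Newton–Raphson from β = 0.5:
  β = 0.500: g = 0.0555, g' = -0.760 → β = 0.573
  β = 0.573: g = -0.0019, g' = -0.818 → β = 0.571
Converged at β = 0.571.
Compositions from xᵢ = zᵢ/(1+β(Kᵢ−1)), yᵢ = Kᵢxᵢ:
  1: x = 0.099, y = 0.225
  2: x = 0.315, y = 0.617
  3: x = 0.586, y = 0.158

y_3 = 0.158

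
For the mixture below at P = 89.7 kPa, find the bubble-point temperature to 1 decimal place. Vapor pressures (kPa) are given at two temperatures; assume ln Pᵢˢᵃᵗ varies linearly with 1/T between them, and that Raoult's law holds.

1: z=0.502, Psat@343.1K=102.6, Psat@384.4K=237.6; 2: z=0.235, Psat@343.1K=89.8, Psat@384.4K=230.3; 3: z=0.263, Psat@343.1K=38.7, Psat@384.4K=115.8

T = 346.4 K

Bubble-point temperature: ΣzᵢPᵢˢᵃᵗ(T) = P. Interpolate ln Pᵢˢᵃᵗ = aᵢ + bᵢ/T.
  T = 343.1 K: ΣzᵢPᵢˢᵃᵗ = 82.79 kPa
  T = 384.4 K: ΣzᵢPᵢˢᵃᵗ = 203.85 kPa
  T = 363.8 K: ΣzᵢPᵢˢᵃᵗ = 133.29 kPa
  T = 353.5 K: ΣzᵢPᵢˢᵃᵗ = 105.87 kPa
  T = 348.3 K: ΣzᵢPᵢˢᵃᵗ = 93.79 kPa
  T = 345.7 K: ΣzᵢPᵢˢᵃᵗ = 88.15 kPa
Interpolating between 345.7 K and 348.3 K gives T ≈ 346.4 K.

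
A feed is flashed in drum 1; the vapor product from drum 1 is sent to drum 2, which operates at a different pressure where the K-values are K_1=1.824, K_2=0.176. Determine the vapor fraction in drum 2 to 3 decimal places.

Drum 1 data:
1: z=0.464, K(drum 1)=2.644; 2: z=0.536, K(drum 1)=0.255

V/F (drum 2) = 0.788

Drum 1:
Rachford–Rice: g(ψ₁) = Σ zᵢ(Kᵢ−1)/(1+ψ₁(Kᵢ−1)) = 0.
g(0) = ΣzᵢKᵢ − 1 = 0.363 and g(1) = 1 − Σzᵢ/Kᵢ = -1.277, so a root lies in (0, 1).
Binary case is linear: z₁(K₁−1)(1+ψ₁(K₂−1)) + z₂(K₂−1)(1+ψ₁(K₁−1)) = 0
⇒ ψ₁ = [z₁(K₁−1)+z₂(K₂−1)] / [−(K₁−1)(K₂−1)] = 0.3635/1.2248 = 0.297
Drum-1 compositions:
  1: x = 0.312, y = 0.825
  2: x = 0.688, y = 0.175
Drum-2 feed = drum-1 vapor: z₂ = (0.8245, 0.1755).
Drum 2:
Newton–Raphson from ψ₂ = 0.5:
  ψ₂ = 0.500: g = 0.2353, g' = -0.625 → ψ₂ = 0.876
  ψ₂ = 0.876: g = -0.1255, g' = -1.730 → ψ₂ = 0.804
  ψ₂ = 0.804: g = -0.0193, g' = -1.247 → ψ₂ = 0.788
Converged at ψ₂ = 0.788.
  1: x = 0.500, y = 0.912
  2: x = 0.500, y = 0.088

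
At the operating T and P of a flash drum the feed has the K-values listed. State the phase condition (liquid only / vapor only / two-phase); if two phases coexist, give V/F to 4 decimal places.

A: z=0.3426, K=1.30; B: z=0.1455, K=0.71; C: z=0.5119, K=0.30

liquid only

ΣzᵢKᵢ = 0.7023; Σzᵢ/Kᵢ = 2.1748.
Since ΣzᵢKᵢ < 1 the mixture is below its bubble point — single liquid phase.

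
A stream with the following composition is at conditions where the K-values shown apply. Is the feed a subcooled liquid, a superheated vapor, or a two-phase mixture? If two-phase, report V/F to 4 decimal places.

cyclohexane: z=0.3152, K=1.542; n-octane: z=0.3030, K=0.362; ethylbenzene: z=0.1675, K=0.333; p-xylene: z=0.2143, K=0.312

subcooled liquid

ΣzᵢKᵢ = 0.7184; Σzᵢ/Kᵢ = 2.2313.
Since ΣzᵢKᵢ < 1 the mixture is below its bubble point — single liquid phase.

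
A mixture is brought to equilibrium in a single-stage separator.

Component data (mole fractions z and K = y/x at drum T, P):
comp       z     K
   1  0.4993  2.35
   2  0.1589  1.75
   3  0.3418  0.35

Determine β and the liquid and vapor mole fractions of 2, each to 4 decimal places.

Material balance + equilibrium reduce to Σ zᵢ(Kᵢ−1)/(1+β(Kᵢ−1)) = 0.
Check two-phase: ΣzᵢKᵢ = 1.5711 > 1 and Σzᵢ/Kᵢ = 1.2798 > 1, so g(0) = 0.5711 > 0 and g(1) = -0.2798 < 0.
Newton iteration, β⁰ = 0.5:
  β = 0.5000: g = 0.15995, g' = -0.6886 → β = 0.7323
  β = 0.7323: g = -0.00810, g' = -0.7933 → β = 0.7221
  β = 0.7221: g = -0.00005, g' = -0.7838 → β = 0.7220
Converged at β = 0.7220.
Compositions from xᵢ = zᵢ/(1+β(Kᵢ−1)), yᵢ = Kᵢxᵢ:
  1: x = 0.2528, y = 0.5942
  2: x = 0.1031, y = 0.1804
  3: x = 0.6441, y = 0.2254

β = 0.7220, x_2 = 0.1031, y_2 = 0.1804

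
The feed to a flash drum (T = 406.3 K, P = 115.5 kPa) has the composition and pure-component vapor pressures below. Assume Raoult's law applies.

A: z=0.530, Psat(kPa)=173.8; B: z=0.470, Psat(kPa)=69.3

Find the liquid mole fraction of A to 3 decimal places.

Raoult's law: Kᵢ = Pᵢˢᵃᵗ/P = Pᵢˢᵃᵗ/115.5.
  K_A = 173.8/115.5 = 1.50476, K_B = 69.3/115.5 = 0.60000
Rachford–Rice: g(ψ) = Σ zᵢ(Kᵢ−1)/(1+ψ(Kᵢ−1)) = 0.
Check two-phase: ΣzᵢKᵢ = 1.080 > 1 and Σzᵢ/Kᵢ = 1.136 > 1, so g(0) = 0.080 > 0 and g(1) = -0.136 < 0.
Iterate (Newton) starting at ψ = 0.61:
  ψ = 0.610: g = -0.0441, g' = -0.211 → ψ = 0.400
  ψ = 0.400: g = -0.0013, g' = -0.200 → ψ = 0.394
Converged at ψ = 0.394.
Compositions from xᵢ = zᵢ/(1+ψ(Kᵢ−1)), yᵢ = Kᵢxᵢ:
  A: x = 0.442, y = 0.665
  B: x = 0.558, y = 0.335

x_A = 0.442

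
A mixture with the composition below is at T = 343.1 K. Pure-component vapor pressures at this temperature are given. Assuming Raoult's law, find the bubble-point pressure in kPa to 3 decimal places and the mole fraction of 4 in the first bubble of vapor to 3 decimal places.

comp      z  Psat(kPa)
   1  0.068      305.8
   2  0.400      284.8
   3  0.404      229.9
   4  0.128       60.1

At the bubble point ψ → 0, so ΣzᵢKᵢ = 1 with Kᵢ = Pᵢˢᵃᵗ/P ⇒ P = ΣzᵢPᵢˢᵃᵗ.
P = 0.068·305.8 + 0.400·284.8 + 0.404·229.9 + 0.128·60.1 = 235.287 kPa
yᵢ = zᵢPᵢˢᵃᵗ/P ⇒ y_4 = 0.128·60.1/235.287 = 0.033

Pbub = 235.287 kPa, y_4 = 0.033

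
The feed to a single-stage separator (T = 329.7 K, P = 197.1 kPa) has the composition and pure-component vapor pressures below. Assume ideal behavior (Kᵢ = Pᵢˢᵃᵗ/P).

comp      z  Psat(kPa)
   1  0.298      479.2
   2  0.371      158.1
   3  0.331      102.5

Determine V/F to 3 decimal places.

Raoult's law: Kᵢ = Pᵢˢᵃᵗ/P = Pᵢˢᵃᵗ/197.1.
  K_1 = 479.2/197.1 = 2.43125, K_2 = 158.1/197.1 = 0.80213, K_3 = 102.5/197.1 = 0.52004
Rachford–Rice: g(V/F) = Σ zᵢ(Kᵢ−1)/(1+V/F(Kᵢ−1)) = 0.
Check two-phase: ΣzᵢKᵢ = 1.194 > 1 and Σzᵢ/Kᵢ = 1.222 > 1, so g(0) = 0.194 > 0 and g(1) = -0.222 < 0.
Newton iteration, V/F⁰ = 0.62:
  V/F = 0.620: g = -0.0839, g' = -0.345 → V/F = 0.377
  V/F = 0.377: g = 0.0038, g' = -0.388 → V/F = 0.387
Converged at V/F = 0.387.

V/F = 0.387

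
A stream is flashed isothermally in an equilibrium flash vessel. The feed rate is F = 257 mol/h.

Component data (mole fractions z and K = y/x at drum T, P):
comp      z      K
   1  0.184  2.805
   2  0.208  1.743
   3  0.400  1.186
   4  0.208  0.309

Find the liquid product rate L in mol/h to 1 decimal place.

Let β = V/F and solve Σ zᵢ(Kᵢ−1)/(1+β(Kᵢ−1)) = 0.
g(0) = ΣzᵢKᵢ − 1 = 0.417 and g(1) = 1 − Σzᵢ/Kᵢ = -0.195, so a root lies in (0, 1).
Newton–Raphson from β = 0.5:
  β = 0.500: g = 0.1357, g' = -0.470 → β = 0.789
  β = 0.789: g = -0.0165, g' = -0.638 → β = 0.763
  β = 0.763: g = -0.0004, g' = -0.608 → β = 0.762
Converged at β = 0.762.
Then V = β·F = 0.7621·257 = 195.9 mol/h and L = F − V = 61.1 mol/h.

L = 61.1 mol/h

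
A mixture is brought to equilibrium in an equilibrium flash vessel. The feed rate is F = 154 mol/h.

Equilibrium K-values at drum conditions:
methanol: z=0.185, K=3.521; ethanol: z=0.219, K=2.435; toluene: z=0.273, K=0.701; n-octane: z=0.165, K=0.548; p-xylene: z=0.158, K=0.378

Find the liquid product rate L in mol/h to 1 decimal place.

Newton–Raphson from ψ = 0.5:
  ψ = 0.500: g = 0.0543, g' = -0.602 → ψ = 0.590
  ψ = 0.590: g = 0.0015, g' = -0.573 → ψ = 0.593
Converged at ψ = 0.593.
Then V = ψ·F = 0.5928·154 = 91.3 mol/h and L = F − V = 62.7 mol/h.

L = 62.7 mol/h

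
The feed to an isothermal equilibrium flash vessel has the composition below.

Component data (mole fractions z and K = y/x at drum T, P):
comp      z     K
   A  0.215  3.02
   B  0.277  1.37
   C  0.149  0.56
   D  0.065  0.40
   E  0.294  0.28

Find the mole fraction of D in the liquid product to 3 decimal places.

x_D = 0.077

Iterate (Newton) starting at V/F = 0.61:
  V/F = 0.610: g = -0.2504, g' = -0.798 → V/F = 0.296
  V/F = 0.296: g = -0.0278, g' = -0.693 → V/F = 0.256
  V/F = 0.256: g = 0.0003, g' = -0.711 → V/F = 0.257
Converged at V/F = 0.257.
Compositions from xᵢ = zᵢ/(1+V/F(Kᵢ−1)), yᵢ = Kᵢxᵢ:
  A: x = 0.142, y = 0.428
  B: x = 0.253, y = 0.347
  C: x = 0.168, y = 0.094
  D: x = 0.077, y = 0.031
  E: x = 0.361, y = 0.101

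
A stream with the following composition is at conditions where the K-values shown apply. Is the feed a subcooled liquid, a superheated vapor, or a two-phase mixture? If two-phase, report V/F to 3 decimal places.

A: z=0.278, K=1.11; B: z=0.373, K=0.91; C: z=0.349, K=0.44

ΣzᵢKᵢ = 0.802; Σzᵢ/Kᵢ = 1.454.
Since ΣzᵢKᵢ < 1 the mixture is below its bubble point — single liquid phase.

subcooled liquid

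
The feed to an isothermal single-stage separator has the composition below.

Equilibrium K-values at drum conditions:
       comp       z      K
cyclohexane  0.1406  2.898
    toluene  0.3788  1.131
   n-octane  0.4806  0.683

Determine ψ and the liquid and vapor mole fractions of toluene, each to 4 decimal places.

ψ = 0.5119, x_toluene = 0.3550, y_toluene = 0.4015

Material balance + equilibrium reduce to Σ zᵢ(Kᵢ−1)/(1+ψ(Kᵢ−1)) = 0.
Feasibility: ΣzᵢKᵢ = 1.1641, Σzᵢ/Kᵢ = 1.0871 — both > 1, two phases present.
Newton iteration, ψ⁰ = 0.47:
  ψ = 0.4700: g = 0.00876, g' = -0.2139 → ψ = 0.5110
  ψ = 0.5110: g = 0.00019, g' = -0.2050 → ψ = 0.5119
Converged at ψ = 0.5119.
Compositions from xᵢ = zᵢ/(1+ψ(Kᵢ−1)), yᵢ = Kᵢxᵢ:
  cyclohexane: x = 0.0713, y = 0.2067
  toluene: x = 0.3550, y = 0.4015
  n-octane: x = 0.5737, y = 0.3918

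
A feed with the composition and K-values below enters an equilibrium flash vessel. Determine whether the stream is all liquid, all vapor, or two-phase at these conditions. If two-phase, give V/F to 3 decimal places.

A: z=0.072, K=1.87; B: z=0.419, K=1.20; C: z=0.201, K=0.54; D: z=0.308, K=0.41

ΣzᵢKᵢ = 0.872; Σzᵢ/Kᵢ = 1.511.
Since ΣzᵢKᵢ < 1 the mixture is below its bubble point — single liquid phase.

all liquid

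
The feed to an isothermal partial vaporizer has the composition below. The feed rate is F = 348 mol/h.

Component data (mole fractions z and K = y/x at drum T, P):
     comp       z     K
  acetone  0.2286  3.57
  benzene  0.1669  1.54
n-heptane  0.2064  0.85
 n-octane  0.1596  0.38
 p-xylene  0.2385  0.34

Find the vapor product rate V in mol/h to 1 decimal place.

Newton iteration, ψ⁰ = 0.38:
  ψ = 0.3800: g = -0.00038, g' = -0.7153 → ψ = 0.3795
Converged at ψ = 0.3795.
Then V = ψ·F = 0.3795·348 = 132.1 mol/h and L = F − V = 215.9 mol/h.

V = 132.1 mol/h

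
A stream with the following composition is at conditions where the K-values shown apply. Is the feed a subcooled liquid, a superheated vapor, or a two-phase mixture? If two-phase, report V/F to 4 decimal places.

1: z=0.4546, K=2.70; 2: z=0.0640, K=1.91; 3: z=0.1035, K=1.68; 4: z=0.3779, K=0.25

two-phase, V/F = 0.5569

ΣzᵢKᵢ = 1.6180; Σzᵢ/Kᵢ = 1.7751.
Both exceed 1, so a two-phase solution exists.
Material balance + equilibrium reduce to Σ zᵢ(Kᵢ−1)/(1+ψ(Kᵢ−1)) = 0.
Newton–Raphson from ψ = 0.5:
  ψ = 0.5000: g = 0.05681, g' = -0.9797 → ψ = 0.5580
  ψ = 0.5580: g = -0.00114, g' = -1.0231 → ψ = 0.5569
Converged at ψ = 0.5569.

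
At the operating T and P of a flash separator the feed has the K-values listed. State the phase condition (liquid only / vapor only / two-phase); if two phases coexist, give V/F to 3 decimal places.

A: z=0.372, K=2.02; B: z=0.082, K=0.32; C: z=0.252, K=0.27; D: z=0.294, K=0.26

liquid only

ΣzᵢKᵢ = 0.922; Σzᵢ/Kᵢ = 2.505.
Since ΣzᵢKᵢ < 1 the mixture is below its bubble point — single liquid phase.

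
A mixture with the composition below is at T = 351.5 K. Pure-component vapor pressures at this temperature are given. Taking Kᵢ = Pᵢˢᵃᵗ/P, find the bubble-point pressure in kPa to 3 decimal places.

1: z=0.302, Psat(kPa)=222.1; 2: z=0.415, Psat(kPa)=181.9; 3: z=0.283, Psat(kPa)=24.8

At the bubble point ψ → 0, so ΣzᵢKᵢ = 1 with Kᵢ = Pᵢˢᵃᵗ/P ⇒ P = ΣzᵢPᵢˢᵃᵗ.
P = 0.302·222.1 + 0.415·181.9 + 0.283·24.8 = 149.581 kPa

Pbub = 149.581 kPa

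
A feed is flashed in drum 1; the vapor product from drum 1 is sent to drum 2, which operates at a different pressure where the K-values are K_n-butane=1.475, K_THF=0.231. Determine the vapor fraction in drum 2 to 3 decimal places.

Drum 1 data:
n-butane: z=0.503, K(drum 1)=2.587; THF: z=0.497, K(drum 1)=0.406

Drum 1:
Rachford–Rice: g(ψ₁) = Σ zᵢ(Kᵢ−1)/(1+ψ₁(Kᵢ−1)) = 0.
g(0) = ΣzᵢKᵢ − 1 = 0.503 and g(1) = 1 − Σzᵢ/Kᵢ = -0.419, so a root lies in (0, 1).
Newton iteration, ψ₁⁰ = 0.52:
  ψ₁ = 0.520: g = 0.0102, g' = -0.747 → ψ₁ = 0.534
Converged at ψ₁ = 0.534.
Drum-1 compositions:
  n-butane: x = 0.272, y = 0.705
  THF: x = 0.728, y = 0.295
Drum-2 feed = drum-1 vapor: z₂ = (0.7046, 0.2954).
Drum 2:
Material balance + equilibrium reduce to Σ zᵢ(Kᵢ−1)/(1+ψ₂(Kᵢ−1)) = 0.
Check two-phase: ΣzᵢKᵢ = 1.107 > 1 and Σzᵢ/Kᵢ = 1.757 > 1, so g(0) = 0.107 > 0 and g(1) = -0.757 < 0.
Binary case is linear: z₁(K₁−1)(1+ψ₂(K₂−1)) + z₂(K₂−1)(1+ψ₂(K₁−1)) = 0
⇒ ψ₂ = [z₁(K₁−1)+z₂(K₂−1)] / [−(K₁−1)(K₂−1)] = 0.1075/0.3653 = 0.294
  n-butane: x = 0.618, y = 0.912
  THF: x = 0.382, y = 0.088

V/F (drum 2) = 0.294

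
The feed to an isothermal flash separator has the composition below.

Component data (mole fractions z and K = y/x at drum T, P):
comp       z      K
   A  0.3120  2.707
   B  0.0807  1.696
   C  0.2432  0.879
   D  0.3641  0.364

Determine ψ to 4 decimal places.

ψ = 0.4310

Newton iteration, ψ⁰ = 0.5:
  ψ = 0.5000: g = -0.04186, g' = -0.6068 → ψ = 0.4310
Converged at ψ = 0.4310.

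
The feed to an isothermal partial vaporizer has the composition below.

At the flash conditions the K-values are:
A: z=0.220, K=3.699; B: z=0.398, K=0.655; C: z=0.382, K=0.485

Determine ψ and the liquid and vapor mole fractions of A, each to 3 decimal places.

ψ = 0.223, x_A = 0.137, y_A = 0.508

Newton iteration, ψ⁰ = 0.67:
  ψ = 0.670: g = -0.2675, g' = -0.520 → ψ = 0.155
  ψ = 0.155: g = 0.0597, g' = -0.969 → ψ = 0.217
  ψ = 0.217: g = 0.0048, g' = -0.822 → ψ = 0.223
Converged at ψ = 0.223.
Compositions from xᵢ = zᵢ/(1+ψ(Kᵢ−1)), yᵢ = Kᵢxᵢ:
  A: x = 0.137, y = 0.508
  B: x = 0.431, y = 0.282
  C: x = 0.431, y = 0.209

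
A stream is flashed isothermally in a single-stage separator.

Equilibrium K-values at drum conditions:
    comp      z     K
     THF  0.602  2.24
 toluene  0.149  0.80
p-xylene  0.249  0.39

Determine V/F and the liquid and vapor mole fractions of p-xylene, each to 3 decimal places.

V/F = 0.869, x_p-xylene = 0.530, y_p-xylene = 0.207

Material balance + equilibrium reduce to Σ zᵢ(Kᵢ−1)/(1+V/F(Kᵢ−1)) = 0.
Feasibility: ΣzᵢKᵢ = 1.565, Σzᵢ/Kᵢ = 1.093 — both > 1, two phases present.
Newton iteration, V/F⁰ = 0.65:
  V/F = 0.650: g = 0.1274, g' = -0.546 → V/F = 0.883
  V/F = 0.883: g = -0.0093, g' = -0.655 → V/F = 0.869
Converged at V/F = 0.869.
Compositions from xᵢ = zᵢ/(1+V/F(Kᵢ−1)), yᵢ = Kᵢxᵢ:
  THF: x = 0.290, y = 0.649
  toluene: x = 0.180, y = 0.144
  p-xylene: x = 0.530, y = 0.207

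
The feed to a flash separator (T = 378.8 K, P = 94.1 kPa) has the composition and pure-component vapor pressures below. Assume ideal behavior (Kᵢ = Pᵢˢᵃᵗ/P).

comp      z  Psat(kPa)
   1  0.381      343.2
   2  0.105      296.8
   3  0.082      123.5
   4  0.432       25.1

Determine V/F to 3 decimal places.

V/F = 0.554

Raoult's law: Kᵢ = Pᵢˢᵃᵗ/P = Pᵢˢᵃᵗ/94.1.
  K_1 = 343.2/94.1 = 3.64718, K_2 = 296.8/94.1 = 3.15409, K_3 = 123.5/94.1 = 1.31243, K_4 = 25.1/94.1 = 0.26674
Material balance + equilibrium reduce to Σ zᵢ(Kᵢ−1)/(1+V/F(Kᵢ−1)) = 0.
Check two-phase: ΣzᵢKᵢ = 1.944 > 1 and Σzᵢ/Kᵢ = 1.820 > 1, so g(0) = 0.944 > 0 and g(1) = -0.820 < 0.
Newton iteration, V/F⁰ = 0.5:
  V/F = 0.500: g = 0.0650, g' = -1.192 → V/F = 0.554
Converged at V/F = 0.554.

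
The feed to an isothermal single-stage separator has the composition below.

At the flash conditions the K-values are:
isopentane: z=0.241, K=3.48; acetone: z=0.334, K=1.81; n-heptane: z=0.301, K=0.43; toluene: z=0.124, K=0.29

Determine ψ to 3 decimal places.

Rachford–Rice: g(ψ) = Σ zᵢ(Kᵢ−1)/(1+ψ(Kᵢ−1)) = 0.
Feasibility: ΣzᵢKᵢ = 1.609, Σzᵢ/Kᵢ = 1.381 — both > 1, two phases present.
Iterate (Newton) starting at ψ = 0.5:
  ψ = 0.500: g = 0.0829, g' = -0.748 → ψ = 0.611
Converged at ψ = 0.611.

ψ = 0.611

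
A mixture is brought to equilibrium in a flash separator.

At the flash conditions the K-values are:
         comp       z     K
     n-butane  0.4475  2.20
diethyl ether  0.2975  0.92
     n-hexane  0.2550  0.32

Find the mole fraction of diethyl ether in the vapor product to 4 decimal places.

y_diethyl ether = 0.2873

Material balance + equilibrium reduce to Σ zᵢ(Kᵢ−1)/(1+β(Kᵢ−1)) = 0.
g(0) = ΣzᵢKᵢ − 1 = 0.3398 and g(1) = 1 − Σzᵢ/Kᵢ = -0.3237, so a root lies in (0, 1).
Newton–Raphson from β = 0.5:
  β = 0.5000: g = 0.04811, g' = -0.5245 → β = 0.5917
  β = 0.5917: g = -0.00111, g' = -0.5526 → β = 0.5897
Converged at β = 0.5897.
Compositions from xᵢ = zᵢ/(1+β(Kᵢ−1)), yᵢ = Kᵢxᵢ:
  n-butane: x = 0.2621, y = 0.5765
  diethyl ether: x = 0.3122, y = 0.2873
  n-hexane: x = 0.4257, y = 0.1362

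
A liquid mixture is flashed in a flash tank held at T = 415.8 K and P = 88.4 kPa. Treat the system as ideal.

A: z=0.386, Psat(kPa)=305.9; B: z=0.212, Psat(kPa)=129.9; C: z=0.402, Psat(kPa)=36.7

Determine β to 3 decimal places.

β = 0.735

Raoult's law: Kᵢ = Pᵢˢᵃᵗ/P = Pᵢˢᵃᵗ/88.4.
  K_A = 305.9/88.4 = 3.46041, K_B = 129.9/88.4 = 1.46946, K_C = 36.7/88.4 = 0.41516
Let β = V/F and solve Σ zᵢ(Kᵢ−1)/(1+β(Kᵢ−1)) = 0.
g(0) = ΣzᵢKᵢ − 1 = 0.814 and g(1) = 1 − Σzᵢ/Kᵢ = -0.224, so a root lies in (0, 1).
Newton–Raphson from β = 0.5:
  β = 0.500: g = 0.1742, g' = -0.775 → β = 0.725
  β = 0.725: g = 0.0074, g' = -0.742 → β = 0.735
Converged at β = 0.735.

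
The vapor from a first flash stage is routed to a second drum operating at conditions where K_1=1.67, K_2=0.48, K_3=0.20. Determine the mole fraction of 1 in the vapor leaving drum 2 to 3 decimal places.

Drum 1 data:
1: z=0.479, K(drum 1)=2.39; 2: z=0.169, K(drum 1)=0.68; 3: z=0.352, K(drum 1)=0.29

Drum 1:
Let ψ₁ = V/F and solve Σ zᵢ(Kᵢ−1)/(1+ψ₁(Kᵢ−1)) = 0.
Check two-phase: ΣzᵢKᵢ = 1.362 > 1 and Σzᵢ/Kᵢ = 1.663 > 1, so g(0) = 0.362 > 0 and g(1) = -0.663 < 0.
Newton–Raphson from ψ₁ = 0.4:
  ψ₁ = 0.400: g = 0.0168, g' = -0.751 → ψ₁ = 0.422
Converged at ψ₁ = 0.422.
Drum-1 compositions:
  1: x = 0.302, y = 0.721
  2: x = 0.195, y = 0.133
  3: x = 0.503, y = 0.146
Drum-2 feed = drum-1 vapor: z₂ = (0.7213, 0.1329, 0.1458).
Drum 2:
Rachford–Rice: g(ψ₂) = Σ zᵢ(Kᵢ−1)/(1+ψ₂(Kᵢ−1)) = 0.
Feasibility: ΣzᵢKᵢ = 1.298, Σzᵢ/Kᵢ = 1.438 — both > 1, two phases present.
Newton–Raphson from ψ₂ = 0.43:
  ψ₂ = 0.430: g = 0.1084, g' = -0.472 → ψ₂ = 0.660
  ψ₂ = 0.660: g = -0.0171, g' = -0.658 → ψ₂ = 0.634
  ψ₂ = 0.634: g = -0.0005, g' = -0.623 → ψ₂ = 0.633
Converged at ψ₂ = 0.633.
  1: x = 0.506, y = 0.846
  2: x = 0.198, y = 0.095
  3: x = 0.295, y = 0.059

y_1 (drum 2) = 0.846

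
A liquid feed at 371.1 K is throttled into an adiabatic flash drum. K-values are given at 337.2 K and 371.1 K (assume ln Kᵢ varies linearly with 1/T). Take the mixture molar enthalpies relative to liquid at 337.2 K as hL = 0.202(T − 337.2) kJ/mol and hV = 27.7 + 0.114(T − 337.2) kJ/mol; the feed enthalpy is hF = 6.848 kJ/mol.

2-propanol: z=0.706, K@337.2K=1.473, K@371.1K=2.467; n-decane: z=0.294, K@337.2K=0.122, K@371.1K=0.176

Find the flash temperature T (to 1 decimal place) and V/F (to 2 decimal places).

T = 338.9 K, V/F = 0.24

Adiabatic flash: solve Rachford–Rice at each trial T, then check hF = ψ·hV(T) + (1−ψ)·hL(T).
  T = 337.2 K: K = (1.473, 0.122), RR gives ψ = 0.183, H_out = 5.056 kJ/mol
  T = 371.1 K: K = (2.467, 0.176), RR gives ψ = 0.656, H_out = 23.072 kJ/mol
  T = 354.1 K: K = (1.928, 0.148), RR gives ψ = 0.512, H_out = 16.828 kJ/mol
  T = 345.6 K: K = (1.690, 0.134), RR gives ψ = 0.389, H_out = 12.195 kJ/mol
  T = 341.4 K: K = (1.579, 0.128), RR gives ψ = 0.302, H_out = 9.101 kJ/mol
  T = 339.3 K: K = (1.525, 0.125), RR gives ψ = 0.247, H_out = 7.229 kJ/mol
Linear interpolation between T = 337.2 (H_out = 5.056) and T = 339.3 (H_out = 7.229) on hF = 6.848 gives T ≈ 338.9 K, at which ψ = 0.24.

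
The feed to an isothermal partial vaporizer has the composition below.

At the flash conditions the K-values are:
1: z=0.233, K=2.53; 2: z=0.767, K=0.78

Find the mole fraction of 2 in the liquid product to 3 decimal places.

Rachford–Rice: g(ψ) = Σ zᵢ(Kᵢ−1)/(1+ψ(Kᵢ−1)) = 0.
Check two-phase: ΣzᵢKᵢ = 1.188 > 1 and Σzᵢ/Kᵢ = 1.075 > 1, so g(0) = 0.188 > 0 and g(1) = -0.075 < 0.
Binary case is linear: z₁(K₁−1)(1+ψ(K₂−1)) + z₂(K₂−1)(1+ψ(K₁−1)) = 0
⇒ ψ = [z₁(K₁−1)+z₂(K₂−1)] / [−(K₁−1)(K₂−1)] = 0.1878/0.3366 = 0.558
Compositions from xᵢ = zᵢ/(1+ψ(Kᵢ−1)), yᵢ = Kᵢxᵢ:
  1: x = 0.126, y = 0.318
  2: x = 0.874, y = 0.682

x_2 = 0.874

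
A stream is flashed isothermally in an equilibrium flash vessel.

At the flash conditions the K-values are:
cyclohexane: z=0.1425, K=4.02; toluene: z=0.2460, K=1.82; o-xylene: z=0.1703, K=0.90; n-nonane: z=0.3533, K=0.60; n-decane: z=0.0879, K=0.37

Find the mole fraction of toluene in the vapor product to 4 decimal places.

y_toluene = 0.3020

Material balance + equilibrium reduce to Σ zᵢ(Kᵢ−1)/(1+V/F(Kᵢ−1)) = 0.
Check two-phase: ΣzᵢKᵢ = 1.4183 > 1 and Σzᵢ/Kᵢ = 1.1862 > 1, so g(0) = 0.4183 > 0 and g(1) = -0.1862 < 0.
Newton iteration, V/F⁰ = 0.46:
  V/F = 0.4600: g = 0.05758, g' = -0.4708 → V/F = 0.5823
  V/F = 0.5823: g = 0.00276, g' = -0.4316 → V/F = 0.5887
Converged at V/F = 0.5887.
Compositions from xᵢ = zᵢ/(1+V/F(Kᵢ−1)), yᵢ = Kᵢxᵢ:
  cyclohexane: x = 0.0513, y = 0.2062
  toluene: x = 0.1659, y = 0.3020
  o-xylene: x = 0.1810, y = 0.1629
  n-nonane: x = 0.4621, y = 0.2773
  n-decane: x = 0.1397, y = 0.0517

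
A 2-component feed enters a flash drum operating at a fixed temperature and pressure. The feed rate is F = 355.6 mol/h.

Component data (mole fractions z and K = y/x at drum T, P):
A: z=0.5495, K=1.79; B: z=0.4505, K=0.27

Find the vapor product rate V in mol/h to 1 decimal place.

V = 64.9 mol/h

Material balance + equilibrium reduce to Σ zᵢ(Kᵢ−1)/(1+ψ(Kᵢ−1)) = 0.
g(0) = ΣzᵢKᵢ − 1 = 0.1052 and g(1) = 1 − Σzᵢ/Kᵢ = -0.9755, so a root lies in (0, 1).
Binary case is linear: z₁(K₁−1)(1+ψ(K₂−1)) + z₂(K₂−1)(1+ψ(K₁−1)) = 0
⇒ ψ = [z₁(K₁−1)+z₂(K₂−1)] / [−(K₁−1)(K₂−1)] = 0.10524/0.57670 = 0.1825
Then V = ψ·F = 0.1825·355.6 = 64.9 mol/h and L = F − V = 290.7 mol/h.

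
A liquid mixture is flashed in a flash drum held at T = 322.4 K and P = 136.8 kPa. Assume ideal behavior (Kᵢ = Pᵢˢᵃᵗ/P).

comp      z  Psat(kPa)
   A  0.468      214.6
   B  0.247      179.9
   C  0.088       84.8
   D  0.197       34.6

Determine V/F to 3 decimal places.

Raoult's law: Kᵢ = Pᵢˢᵃᵗ/P = Pᵢˢᵃᵗ/136.8.
  K_A = 214.6/136.8 = 1.56871, K_B = 179.9/136.8 = 1.31506, K_C = 84.8/136.8 = 0.61988, K_D = 34.6/136.8 = 0.25292
Iterate (Newton) starting at V/F = 0.5:
  V/F = 0.500: g = -0.0018, g' = -0.410 → V/F = 0.496
Converged at V/F = 0.496.

V/F = 0.496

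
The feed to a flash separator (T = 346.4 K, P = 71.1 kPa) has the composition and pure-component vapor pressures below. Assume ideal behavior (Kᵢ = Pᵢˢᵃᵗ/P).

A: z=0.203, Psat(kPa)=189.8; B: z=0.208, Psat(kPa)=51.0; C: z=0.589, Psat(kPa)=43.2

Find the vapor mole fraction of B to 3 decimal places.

Raoult's law: Kᵢ = Pᵢˢᵃᵗ/P = Pᵢˢᵃᵗ/71.1.
  K_A = 189.8/71.1 = 2.66948, K_B = 51.0/71.1 = 0.71730, K_C = 43.2/71.1 = 0.60759
Material balance + equilibrium reduce to Σ zᵢ(Kᵢ−1)/(1+ψ(Kᵢ−1)) = 0.
g(0) = ΣzᵢKᵢ − 1 = 0.049 and g(1) = 1 − Σzᵢ/Kᵢ = -0.335, so a root lies in (0, 1).
Newton iteration, ψ⁰ = 0.5:
  ψ = 0.500: g = -0.1713, g' = -0.331 → ψ = 0.000
  ψ = 0.000: g = 0.0490, g' = -0.673 → ψ = 0.073
  ψ = 0.073: g = 0.0042, g' = -0.563 → ψ = 0.080
Converged at ψ = 0.080.
Compositions from xᵢ = zᵢ/(1+ψ(Kᵢ−1)), yᵢ = Kᵢxᵢ:
  A: x = 0.179, y = 0.478
  B: x = 0.213, y = 0.153
  C: x = 0.608, y = 0.370

y_B = 0.153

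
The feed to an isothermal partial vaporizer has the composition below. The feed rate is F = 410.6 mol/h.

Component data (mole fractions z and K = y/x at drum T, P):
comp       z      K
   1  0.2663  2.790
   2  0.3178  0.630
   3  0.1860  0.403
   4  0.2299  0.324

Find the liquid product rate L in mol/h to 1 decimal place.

Iterate (Newton) starting at ψ = 0.65:
  ψ = 0.6500: g = -0.39317, g' = -0.7690 → ψ = 0.1387
  ψ = 0.1387: g = -0.03467, g' = -0.8026 → ψ = 0.0955
  ψ = 0.0955: g = 0.00126, g' = -0.8636 → ψ = 0.0970
Converged at ψ = 0.0970.
Then V = ψ·F = 0.0970·410.6 = 39.8 mol/h and L = F − V = 370.8 mol/h.

L = 370.8 mol/h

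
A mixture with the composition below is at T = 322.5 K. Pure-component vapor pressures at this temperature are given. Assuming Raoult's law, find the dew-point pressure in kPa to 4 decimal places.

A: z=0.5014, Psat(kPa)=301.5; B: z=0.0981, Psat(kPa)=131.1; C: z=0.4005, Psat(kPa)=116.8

Pdew = 171.2258 kPa

At the dew point ψ → 1, so Σzᵢ/Kᵢ = 1 with Kᵢ = Pᵢˢᵃᵗ/P ⇒ 1/P = Σzᵢ/Pᵢˢᵃᵗ.
1/P = 0.5014/301.5 + 0.0981/131.1 + 0.4005/116.8 = 0.0058402 ⇒ P = 171.2258 kPa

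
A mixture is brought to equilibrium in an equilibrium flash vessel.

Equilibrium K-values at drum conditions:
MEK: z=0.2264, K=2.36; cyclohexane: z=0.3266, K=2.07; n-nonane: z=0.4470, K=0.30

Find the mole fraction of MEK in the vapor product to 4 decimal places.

Material balance + equilibrium reduce to Σ zᵢ(Kᵢ−1)/(1+β(Kᵢ−1)) = 0.
Feasibility: ΣzᵢKᵢ = 1.3445, Σzᵢ/Kᵢ = 1.7437 — both > 1, two phases present.
Newton iteration, β⁰ = 0.57:
  β = 0.5700: g = -0.13011, g' = -0.8835 → β = 0.4227
  β = 0.4227: g = -0.00828, g' = -0.7879 → β = 0.4122
Converged at β = 0.4122.
Compositions from xᵢ = zᵢ/(1+β(Kᵢ−1)), yᵢ = Kᵢxᵢ:
  MEK: x = 0.1451, y = 0.3424
  cyclohexane: x = 0.2266, y = 0.4691
  n-nonane: x = 0.6283, y = 0.1885

y_MEK = 0.3424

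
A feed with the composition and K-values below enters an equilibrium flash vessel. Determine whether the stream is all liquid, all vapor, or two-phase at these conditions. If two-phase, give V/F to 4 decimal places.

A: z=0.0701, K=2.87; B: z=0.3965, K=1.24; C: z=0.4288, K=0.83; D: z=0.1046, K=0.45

two-phase, V/F = 0.4605

ΣzᵢKᵢ = 1.0958; Σzᵢ/Kᵢ = 1.0933.
Both exceed 1, so a two-phase solution exists.
Rachford–Rice: g(ψ) = Σ zᵢ(Kᵢ−1)/(1+ψ(Kᵢ−1)) = 0.
Iterate (Newton) starting at ψ = 0.4:
  ψ = 0.4000: g = 0.00985, g' = -0.1655 → ψ = 0.4595
  ψ = 0.4595: g = 0.00016, g' = -0.1607 → ψ = 0.4605
Converged at ψ = 0.4605.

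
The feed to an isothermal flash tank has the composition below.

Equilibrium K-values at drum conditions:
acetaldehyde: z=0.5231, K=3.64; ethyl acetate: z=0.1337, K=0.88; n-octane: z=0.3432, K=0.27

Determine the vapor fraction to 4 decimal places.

ψ = 0.6623

Iterate (Newton) starting at ψ = 0.5:
  ψ = 0.5000: g = 0.18364, g' = -1.1331 → ψ = 0.6621
  ψ = 0.6621: g = 0.00025, g' = -1.1702 → ψ = 0.6623
Converged at ψ = 0.6623.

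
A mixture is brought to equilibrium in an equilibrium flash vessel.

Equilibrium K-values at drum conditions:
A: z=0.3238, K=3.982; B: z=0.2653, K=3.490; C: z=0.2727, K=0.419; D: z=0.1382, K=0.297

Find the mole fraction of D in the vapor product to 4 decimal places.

Rachford–Rice: g(V/F) = Σ zᵢ(Kᵢ−1)/(1+V/F(Kᵢ−1)) = 0.
Feasibility: ΣzᵢKᵢ = 2.3706, Σzᵢ/Kᵢ = 1.2735 — both > 1, two phases present.
Iterate (Newton) starting at V/F = 0.5:
  V/F = 0.5000: g = 0.30875, g' = -1.1357 → V/F = 0.7719
  V/F = 0.7719: g = 0.01884, g' = -1.0859 → V/F = 0.7892
  V/F = 0.7892: g = -0.00013, g' = -1.1017 → V/F = 0.7891
Converged at V/F = 0.7891.
Compositions from xᵢ = zᵢ/(1+V/F(Kᵢ−1)), yᵢ = Kᵢxᵢ:
  A: x = 0.0966, y = 0.3845
  B: x = 0.0895, y = 0.3123
  C: x = 0.5036, y = 0.2110
  D: x = 0.3104, y = 0.0922

y_D = 0.0922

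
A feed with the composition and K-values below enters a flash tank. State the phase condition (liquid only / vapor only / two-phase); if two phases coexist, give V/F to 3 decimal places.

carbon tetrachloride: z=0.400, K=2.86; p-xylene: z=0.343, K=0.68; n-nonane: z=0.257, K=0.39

ΣzᵢKᵢ = 1.477; Σzᵢ/Kᵢ = 1.303.
Both exceed 1, so a two-phase solution exists.
Newton iteration, ψ⁰ = 0.59:
  ψ = 0.590: g = -0.0255, g' = -0.601 → ψ = 0.548
Converged at ψ = 0.548.

two-phase, V/F = 0.548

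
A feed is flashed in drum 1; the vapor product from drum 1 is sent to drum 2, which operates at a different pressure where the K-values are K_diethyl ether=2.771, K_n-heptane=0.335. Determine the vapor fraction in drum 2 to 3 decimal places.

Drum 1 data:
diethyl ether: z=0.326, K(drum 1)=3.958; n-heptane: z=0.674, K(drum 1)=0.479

Drum 1:
Binary case is linear: z₁(K₁−1)(1+ψ₁(K₂−1)) + z₂(K₂−1)(1+ψ₁(K₁−1)) = 0
⇒ ψ₁ = [z₁(K₁−1)+z₂(K₂−1)] / [−(K₁−1)(K₂−1)] = 0.6132/1.5411 = 0.398
Drum-1 compositions:
  diethyl ether: x = 0.150, y = 0.593
  n-heptane: x = 0.850, y = 0.407
Drum-2 feed = drum-1 vapor: z₂ = (0.5927, 0.4073).
Drum 2:
Material balance + equilibrium reduce to Σ zᵢ(Kᵢ−1)/(1+ψ₂(Kᵢ−1)) = 0.
Feasibility: ΣzᵢKᵢ = 1.779, Σzᵢ/Kᵢ = 1.430 — both > 1, two phases present.
Binary case is linear: z₁(K₁−1)(1+ψ₂(K₂−1)) + z₂(K₂−1)(1+ψ₂(K₁−1)) = 0
⇒ ψ₂ = [z₁(K₁−1)+z₂(K₂−1)] / [−(K₁−1)(K₂−1)] = 0.7789/1.1777 = 0.661
  diethyl ether: x = 0.273, y = 0.756
  n-heptane: x = 0.727, y = 0.244

V/F (drum 2) = 0.661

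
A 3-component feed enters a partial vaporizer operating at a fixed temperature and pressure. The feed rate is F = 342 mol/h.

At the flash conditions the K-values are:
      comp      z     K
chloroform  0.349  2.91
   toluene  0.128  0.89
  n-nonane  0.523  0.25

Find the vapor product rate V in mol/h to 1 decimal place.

Iterate (Newton) starting at V/F = 0.4:
  V/F = 0.400: g = -0.1972, g' = -1.011 → V/F = 0.205
  V/F = 0.205: g = 0.0011, g' = -1.070 → V/F = 0.206
Converged at V/F = 0.206.
Then V = V/F·F = 0.2060·342 = 70.5 mol/h and L = F − V = 271.5 mol/h.

V = 70.5 mol/h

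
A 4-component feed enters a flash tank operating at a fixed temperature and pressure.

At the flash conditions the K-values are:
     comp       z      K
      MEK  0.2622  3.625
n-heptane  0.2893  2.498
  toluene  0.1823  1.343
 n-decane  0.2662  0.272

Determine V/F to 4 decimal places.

V/F = 0.8036

Rachford–Rice: g(V/F) = Σ zᵢ(Kᵢ−1)/(1+V/F(Kᵢ−1)) = 0.
Feasibility: ΣzᵢKᵢ = 1.9904, Σzᵢ/Kᵢ = 1.3026 — both > 1, two phases present.
Newton iteration, V/F⁰ = 0.5:
  V/F = 0.5000: g = 0.29408, g' = -0.9145 → V/F = 0.8216
  V/F = 0.8216: g = -0.02111, g' = -1.1983 → V/F = 0.8040
  V/F = 0.8040: g = -0.00040, g' = -1.1538 → V/F = 0.8036
Converged at V/F = 0.8036.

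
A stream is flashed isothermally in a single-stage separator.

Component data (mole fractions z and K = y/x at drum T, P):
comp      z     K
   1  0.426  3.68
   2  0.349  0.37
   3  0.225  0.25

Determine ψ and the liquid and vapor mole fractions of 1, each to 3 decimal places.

Rachford–Rice: g(ψ) = Σ zᵢ(Kᵢ−1)/(1+ψ(Kᵢ−1)) = 0.
Feasibility: ΣzᵢKᵢ = 1.753, Σzᵢ/Kᵢ = 1.959 — both > 1, two phases present.
Newton iteration, ψ⁰ = 0.54:
  ψ = 0.540: g = -0.1503, g' = -1.187 → ψ = 0.413
Converged at ψ = 0.413.
Compositions from xᵢ = zᵢ/(1+ψ(Kᵢ−1)), yᵢ = Kᵢxᵢ:
  1: x = 0.202, y = 0.744
  2: x = 0.472, y = 0.175
  3: x = 0.326, y = 0.082

ψ = 0.413, x_1 = 0.202, y_1 = 0.744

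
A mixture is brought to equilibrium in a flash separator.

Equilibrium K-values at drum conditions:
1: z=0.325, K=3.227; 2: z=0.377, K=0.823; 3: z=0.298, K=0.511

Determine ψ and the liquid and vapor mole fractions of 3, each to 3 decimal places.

ψ = 0.665, x_3 = 0.442, y_3 = 0.226

Let ψ = V/F and solve Σ zᵢ(Kᵢ−1)/(1+ψ(Kᵢ−1)) = 0.
Feasibility: ΣzᵢKᵢ = 1.511, Σzᵢ/Kᵢ = 1.142 — both > 1, two phases present.
Newton iteration, ψ⁰ = 0.5:
  ψ = 0.500: g = 0.0764, g' = -0.500 → ψ = 0.653
  ψ = 0.653: g = 0.0055, g' = -0.437 → ψ = 0.665
Converged at ψ = 0.665.
Compositions from xᵢ = zᵢ/(1+ψ(Kᵢ−1)), yᵢ = Kᵢxᵢ:
  1: x = 0.131, y = 0.423
  2: x = 0.427, y = 0.352
  3: x = 0.442, y = 0.226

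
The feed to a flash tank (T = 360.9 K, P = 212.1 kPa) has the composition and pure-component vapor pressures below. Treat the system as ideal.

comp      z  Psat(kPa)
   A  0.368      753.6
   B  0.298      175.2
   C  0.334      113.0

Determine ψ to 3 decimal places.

Raoult's law: Kᵢ = Pᵢˢᵃᵗ/P = Pᵢˢᵃᵗ/212.1.
  K_A = 753.6/212.1 = 3.55304, K_B = 175.2/212.1 = 0.82603, K_C = 113.0/212.1 = 0.53277
Let ψ = V/F and solve Σ zᵢ(Kᵢ−1)/(1+ψ(Kᵢ−1)) = 0.
Feasibility: ΣzᵢKᵢ = 1.732, Σzᵢ/Kᵢ = 1.091 — both > 1, two phases present.
Newton–Raphson from ψ = 0.5:
  ψ = 0.500: g = 0.1523, g' = -0.598 → ψ = 0.755
  ψ = 0.755: g = 0.0202, g' = -0.466 → ψ = 0.798
  ψ = 0.798: g = 0.0002, g' = -0.458 → ψ = 0.799
Converged at ψ = 0.799.

ψ = 0.799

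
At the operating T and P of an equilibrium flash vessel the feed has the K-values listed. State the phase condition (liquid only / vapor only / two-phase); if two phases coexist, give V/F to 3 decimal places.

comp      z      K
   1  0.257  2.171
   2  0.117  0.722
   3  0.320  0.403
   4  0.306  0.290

liquid only

ΣzᵢKᵢ = 0.860; Σzᵢ/Kᵢ = 2.130.
Since ΣzᵢKᵢ < 1 the mixture is below its bubble point — single liquid phase.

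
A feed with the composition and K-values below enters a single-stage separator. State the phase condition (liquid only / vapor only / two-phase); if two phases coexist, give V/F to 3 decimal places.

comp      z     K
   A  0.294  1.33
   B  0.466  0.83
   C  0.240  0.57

liquid only

ΣzᵢKᵢ = 0.915; Σzᵢ/Kᵢ = 1.204.
Since ΣzᵢKᵢ < 1 the mixture is below its bubble point — single liquid phase.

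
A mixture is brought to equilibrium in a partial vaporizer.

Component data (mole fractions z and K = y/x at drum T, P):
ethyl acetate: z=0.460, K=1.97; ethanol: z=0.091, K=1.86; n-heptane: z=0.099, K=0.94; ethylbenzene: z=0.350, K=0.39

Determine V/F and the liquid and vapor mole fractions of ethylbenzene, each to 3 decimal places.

Material balance + equilibrium reduce to Σ zᵢ(Kᵢ−1)/(1+V/F(Kᵢ−1)) = 0.
Check two-phase: ΣzᵢKᵢ = 1.305 > 1 and Σzᵢ/Kᵢ = 1.285 > 1, so g(0) = 0.305 > 0 and g(1) = -0.285 < 0.
Iterate (Newton) starting at V/F = 0.5:
  V/F = 0.500: g = 0.0419, g' = -0.499 → V/F = 0.584
  V/F = 0.584: g = -0.0008, g' = -0.521 → V/F = 0.582
Converged at V/F = 0.582.
Compositions from xᵢ = zᵢ/(1+V/F(Kᵢ−1)), yᵢ = Kᵢxᵢ:
  ethyl acetate: x = 0.294, y = 0.579
  ethanol: x = 0.061, y = 0.113
  n-heptane: x = 0.103, y = 0.096
  ethylbenzene: x = 0.543, y = 0.212

V/F = 0.582, x_ethylbenzene = 0.543, y_ethylbenzene = 0.212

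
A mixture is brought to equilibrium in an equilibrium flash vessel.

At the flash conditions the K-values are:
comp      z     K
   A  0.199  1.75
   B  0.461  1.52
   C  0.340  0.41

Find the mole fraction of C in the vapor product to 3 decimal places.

Material balance + equilibrium reduce to Σ zᵢ(Kᵢ−1)/(1+β(Kᵢ−1)) = 0.
Check two-phase: ΣzᵢKᵢ = 1.188 > 1 and Σzᵢ/Kᵢ = 1.246 > 1, so g(0) = 0.188 > 0 and g(1) = -0.246 < 0.
Iterate (Newton) starting at β = 0.48:
  β = 0.480: g = 0.0217, g' = -0.371 → β = 0.539
  β = 0.539: g = -0.0005, g' = -0.387 → β = 0.537
Converged at β = 0.537.
Compositions from xᵢ = zᵢ/(1+β(Kᵢ−1)), yᵢ = Kᵢxᵢ:
  A: x = 0.142, y = 0.248
  B: x = 0.360, y = 0.548
  C: x = 0.498, y = 0.204

y_C = 0.204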